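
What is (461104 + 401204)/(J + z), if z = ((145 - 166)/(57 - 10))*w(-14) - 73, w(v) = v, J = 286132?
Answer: 13509492/4481689 ≈ 3.0144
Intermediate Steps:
z = -3137/47 (z = ((145 - 166)/(57 - 10))*(-14) - 73 = -21/47*(-14) - 73 = 294/47 - 73 = -3137/47 ≈ -66.745)
(461104 + 401204)/(J + z) = (461104 + 401204)/(286132 - 3137/47) = 862308/(13445067/47) = 862308*(47/13445067) = 13509492/4481689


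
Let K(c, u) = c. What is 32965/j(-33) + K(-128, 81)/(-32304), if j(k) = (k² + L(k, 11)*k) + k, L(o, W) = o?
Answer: 1479411/96239 ≈ 15.372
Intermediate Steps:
j(k) = k + 2*k² (j(k) = (k² + k*k) + k = (k² + k²) + k = 2*k² + k = k + 2*k²)
32965/j(-33) + K(-128, 81)/(-32304) = 32965/((-33*(1 + 2*(-33)))) - 128/(-32304) = 32965/((-33*(1 - 66))) - 128*(-1/32304) = 32965/((-33*(-65))) + 8/2019 = 32965/2145 + 8/2019 = 32965*(1/2145) + 8/2019 = 6593/429 + 8/2019 = 1479411/96239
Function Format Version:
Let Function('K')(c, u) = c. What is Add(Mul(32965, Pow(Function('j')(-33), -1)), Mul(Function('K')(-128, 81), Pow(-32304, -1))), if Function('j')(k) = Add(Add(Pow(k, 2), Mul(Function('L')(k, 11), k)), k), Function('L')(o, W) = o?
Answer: Rational(1479411, 96239) ≈ 15.372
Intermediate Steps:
Function('j')(k) = Add(k, Mul(2, Pow(k, 2))) (Function('j')(k) = Add(Add(Pow(k, 2), Mul(k, k)), k) = Add(Add(Pow(k, 2), Pow(k, 2)), k) = Add(Mul(2, Pow(k, 2)), k) = Add(k, Mul(2, Pow(k, 2))))
Add(Mul(32965, Pow(Function('j')(-33), -1)), Mul(Function('K')(-128, 81), Pow(-32304, -1))) = Add(Mul(32965, Pow(Mul(-33, Add(1, Mul(2, -33))), -1)), Mul(-128, Pow(-32304, -1))) = Add(Mul(32965, Pow(Mul(-33, Add(1, -66)), -1)), Mul(-128, Rational(-1, 32304))) = Add(Mul(32965, Pow(Mul(-33, -65), -1)), Rational(8, 2019)) = Add(Mul(32965, Pow(2145, -1)), Rational(8, 2019)) = Add(Mul(32965, Rational(1, 2145)), Rational(8, 2019)) = Add(Rational(6593, 429), Rational(8, 2019)) = Rational(1479411, 96239)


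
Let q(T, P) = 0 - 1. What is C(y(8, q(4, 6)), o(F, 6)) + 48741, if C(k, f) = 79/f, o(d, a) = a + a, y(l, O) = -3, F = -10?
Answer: 584971/12 ≈ 48748.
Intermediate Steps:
q(T, P) = -1
o(d, a) = 2*a
C(y(8, q(4, 6)), o(F, 6)) + 48741 = 79/((2*6)) + 48741 = 79/12 + 48741 = 584971/12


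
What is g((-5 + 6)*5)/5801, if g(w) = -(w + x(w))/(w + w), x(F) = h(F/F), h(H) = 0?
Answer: -1/11602 ≈ -8.6192e-5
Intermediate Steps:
x(F) = 0
g(w) = -½ (g(w) = -(w + 0)/(w + w) = -w/(2*w) = -w*1/(2*w) = -1*½ = -½)
g((-5 + 6)*5)/5801 = -½/5801 = -½*1/5801 = -1/11602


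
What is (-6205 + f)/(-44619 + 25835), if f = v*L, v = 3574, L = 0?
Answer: 6205/18784 ≈ 0.33033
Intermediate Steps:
f = 0 (f = 3574*0 = 0)
(-6205 + f)/(-44619 + 25835) = (-6205 + 0)/(-44619 + 25835) = -6205/(-18784) = -6205*(-1/18784) = 6205/18784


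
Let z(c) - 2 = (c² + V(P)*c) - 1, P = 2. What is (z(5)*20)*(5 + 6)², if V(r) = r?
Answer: 87120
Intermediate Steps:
z(c) = 1 + c² + 2*c (z(c) = 2 + ((c² + 2*c) - 1) = 2 + (-1 + c² + 2*c) = 1 + c² + 2*c)
(z(5)*20)*(5 + 6)² = ((1 + 5² + 2*5)*20)*(5 + 6)² = ((1 + 25 + 10)*20)*11² = (36*20)*121 = 720*121 = 87120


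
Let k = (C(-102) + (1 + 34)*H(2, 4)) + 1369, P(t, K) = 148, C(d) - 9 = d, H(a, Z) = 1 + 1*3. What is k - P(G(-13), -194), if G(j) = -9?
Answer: 1268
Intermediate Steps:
H(a, Z) = 4 (H(a, Z) = 1 + 3 = 4)
C(d) = 9 + d
k = 1416 (k = ((9 - 102) + (1 + 34)*4) + 1369 = (-93 + 35*4) + 1369 = (-93 + 140) + 1369 = 47 + 1369 = 1416)
k - P(G(-13), -194) = 1416 - 1*148 = 1416 - 148 = 1268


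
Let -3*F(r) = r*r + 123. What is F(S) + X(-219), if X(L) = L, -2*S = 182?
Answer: -9061/3 ≈ -3020.3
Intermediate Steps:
S = -91 (S = -1/2*182 = -91)
F(r) = -41 - r**2/3 (F(r) = -(r*r + 123)/3 = -(r**2 + 123)/3 = -(123 + r**2)/3 = -41 - r**2/3)
F(S) + X(-219) = (-41 - 1/3*(-91)**2) - 219 = (-41 - 1/3*8281) - 219 = (-41 - 8281/3) - 219 = -8404/3 - 219 = -9061/3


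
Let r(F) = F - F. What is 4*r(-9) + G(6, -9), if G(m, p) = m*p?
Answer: -54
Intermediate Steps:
r(F) = 0
4*r(-9) + G(6, -9) = 4*0 + 6*(-9) = 0 - 54 = -54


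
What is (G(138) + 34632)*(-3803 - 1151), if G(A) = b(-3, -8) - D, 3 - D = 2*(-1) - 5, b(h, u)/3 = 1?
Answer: -171532250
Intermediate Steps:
b(h, u) = 3 (b(h, u) = 3*1 = 3)
D = 10 (D = 3 - (2*(-1) - 5) = 3 - (-2 - 5) = 3 - 1*(-7) = 3 + 7 = 10)
G(A) = -7 (G(A) = 3 - 1*10 = 3 - 10 = -7)
(G(138) + 34632)*(-3803 - 1151) = (-7 + 34632)*(-3803 - 1151) = 34625*(-4954) = -171532250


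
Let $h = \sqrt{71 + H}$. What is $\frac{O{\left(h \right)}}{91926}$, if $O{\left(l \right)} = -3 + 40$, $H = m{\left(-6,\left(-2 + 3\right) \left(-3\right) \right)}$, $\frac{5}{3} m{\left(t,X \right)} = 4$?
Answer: $\frac{37}{91926} \approx 0.0004025$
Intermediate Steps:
$m{\left(t,X \right)} = \frac{12}{5}$ ($m{\left(t,X \right)} = \frac{3}{5} \cdot 4 = \frac{12}{5}$)
$H = \frac{12}{5} \approx 2.4$
$h = \frac{\sqrt{1835}}{5}$ ($h = \sqrt{71 + \frac{12}{5}} = \sqrt{\frac{367}{5}} = \frac{\sqrt{1835}}{5} \approx 8.5674$)
$O{\left(l \right)} = 37$
$\frac{O{\left(h \right)}}{91926} = \frac{37}{91926}$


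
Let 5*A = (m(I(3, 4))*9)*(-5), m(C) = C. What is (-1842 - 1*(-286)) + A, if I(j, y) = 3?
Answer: -1583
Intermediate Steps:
A = -27 (A = ((3*9)*(-5))/5 = (27*(-5))/5 = (⅕)*(-135) = -27)
(-1842 - 1*(-286)) + A = (-1842 - 1*(-286)) - 27 = (-1842 + 286) - 27 = -1556 - 27 = -1583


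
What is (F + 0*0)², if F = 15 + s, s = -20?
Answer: 25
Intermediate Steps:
F = -5 (F = 15 - 20 = -5)
(F + 0*0)² = (-5 + 0*0)² = (-5 + 0)² = (-5)² = 25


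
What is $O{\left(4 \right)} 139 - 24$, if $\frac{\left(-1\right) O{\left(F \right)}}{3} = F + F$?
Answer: $-3360$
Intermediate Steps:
$O{\left(F \right)} = - 6 F$ ($O{\left(F \right)} = - 3 \left(F + F\right) = - 3 \cdot 2 F = - 6 F$)
$O{\left(4 \right)} 139 - 24 = \left(-6\right) 4 \cdot 139 - 24 = \left(-24\right) 139 - 24 = -3336 - 24 = -3360$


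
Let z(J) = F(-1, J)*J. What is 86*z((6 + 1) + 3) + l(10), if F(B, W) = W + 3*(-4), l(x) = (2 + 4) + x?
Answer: -1704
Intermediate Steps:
l(x) = 6 + x
F(B, W) = -12 + W (F(B, W) = W - 12 = -12 + W)
z(J) = J*(-12 + J) (z(J) = (-12 + J)*J = J*(-12 + J))
86*z((6 + 1) + 3) + l(10) = 86*(((6 + 1) + 3)*(-12 + ((6 + 1) + 3))) + (6 + 10) = 86*((7 + 3)*(-12 + (7 + 3))) + 16 = 86*(10*(-12 + 10)) + 16 = 86*(10*(-2)) + 16 = 86*(-20) + 16 = -1720 + 16 = -1704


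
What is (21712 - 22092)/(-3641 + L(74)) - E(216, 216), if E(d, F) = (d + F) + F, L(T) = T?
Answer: -2311036/3567 ≈ -647.89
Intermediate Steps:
E(d, F) = d + 2*F (E(d, F) = (F + d) + F = d + 2*F)
(21712 - 22092)/(-3641 + L(74)) - E(216, 216) = (21712 - 22092)/(-3641 + 74) - (216 + 2*216) = -380/(-3567) - (216 + 432) = -380*(-1/3567) - 1*648 = 380/3567 - 648 = -2311036/3567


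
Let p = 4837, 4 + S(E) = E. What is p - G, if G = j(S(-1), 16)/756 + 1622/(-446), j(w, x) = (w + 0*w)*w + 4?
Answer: 816066805/168588 ≈ 4840.6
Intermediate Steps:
S(E) = -4 + E
j(w, x) = 4 + w² (j(w, x) = (w + 0)*w + 4 = w*w + 4 = w² + 4 = 4 + w²)
G = -606649/168588 (G = (4 + (-4 - 1)²)/756 + 1622/(-446) = (4 + (-5)²)*(1/756) + 1622*(-1/446) = (4 + 25)*(1/756) - 811/223 = 29*(1/756) - 811/223 = 29/756 - 811/223 = -606649/168588 ≈ -3.5984)
p - G = 4837 - 1*(-606649/168588) = 4837 + 606649/168588 = 816066805/168588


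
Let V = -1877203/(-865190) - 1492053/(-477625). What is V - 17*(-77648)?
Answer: 109096162528079589/82647274750 ≈ 1.3200e+6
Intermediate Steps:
V = 437501683589/82647274750 (V = -1877203*(-1/865190) - 1492053*(-1/477625) = 1877203/865190 + 1492053/477625 = 437501683589/82647274750 ≈ 5.2936)
V - 17*(-77648) = 437501683589/82647274750 - 17*(-77648) = 437501683589/82647274750 - 1*(-1320016) = 437501683589/82647274750 + 1320016 = 109096162528079589/82647274750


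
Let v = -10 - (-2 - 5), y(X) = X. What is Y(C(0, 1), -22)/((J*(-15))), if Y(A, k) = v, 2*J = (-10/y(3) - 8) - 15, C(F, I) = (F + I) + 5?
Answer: -6/395 ≈ -0.015190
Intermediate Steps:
C(F, I) = 5 + F + I
J = -79/6 (J = ((-10/3 - 8) - 15)/2 = (-34/3 - 15)/2 = (½)*(-79/3) = -79/6 ≈ -13.167)
v = -3 (v = -10 - 1*(-7) = -10 + 7 = -3)
Y(A, k) = -3
Y(C(0, 1), -22)/((J*(-15))) = -3/((-79/6*(-15))) = -3/395/2 = -3*2/395 = -6/395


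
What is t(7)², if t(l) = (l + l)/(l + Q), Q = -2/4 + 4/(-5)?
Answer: 19600/3249 ≈ 6.0326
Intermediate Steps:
Q = -13/10 (Q = -2*¼ + 4*(-⅕) = -½ - ⅘ = -13/10 ≈ -1.3000)
t(l) = 2*l/(-13/10 + l) (t(l) = (l + l)/(l - 13/10) = (2*l)/(-13/10 + l) = 2*l/(-13/10 + l))
t(7)² = (20*7/(-13 + 10*7))² = (20*7/(-13 + 70))² = (20*7/57)² = (20*7*(1/57))² = (140/57)² = 19600/3249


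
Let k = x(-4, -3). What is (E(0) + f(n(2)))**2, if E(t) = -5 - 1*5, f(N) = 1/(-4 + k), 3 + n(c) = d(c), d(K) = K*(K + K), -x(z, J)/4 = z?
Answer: 14161/144 ≈ 98.340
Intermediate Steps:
x(z, J) = -4*z
d(K) = 2*K**2 (d(K) = K*(2*K) = 2*K**2)
k = 16 (k = -4*(-4) = 16)
n(c) = -3 + 2*c**2
f(N) = 1/12 (f(N) = 1/(-4 + 16) = 1/12)
E(t) = -10 (E(t) = -5 - 5 = -10)
(E(0) + f(n(2)))**2 = (-10 + 1/12)**2 = (-119/12)**2 = 14161/144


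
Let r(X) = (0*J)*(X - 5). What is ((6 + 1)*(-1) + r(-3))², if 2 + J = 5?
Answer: 49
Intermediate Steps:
J = 3 (J = -2 + 5 = 3)
r(X) = 0 (r(X) = (0*3)*(X - 5) = 0*(-5 + X) = 0)
((6 + 1)*(-1) + r(-3))² = ((6 + 1)*(-1) + 0)² = (7*(-1) + 0)² = (-7 + 0)² = (-7)² = 49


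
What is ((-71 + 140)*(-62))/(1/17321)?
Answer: -74099238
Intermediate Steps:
((-71 + 140)*(-62))/(1/17321) = (69*(-62))/(1/17321) = -4278*17321 = -74099238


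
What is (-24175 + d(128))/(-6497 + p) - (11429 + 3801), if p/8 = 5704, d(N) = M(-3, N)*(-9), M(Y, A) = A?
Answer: -596051377/39135 ≈ -15231.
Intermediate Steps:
d(N) = -9*N (d(N) = N*(-9) = -9*N)
p = 45632 (p = 8*5704 = 45632)
(-24175 + d(128))/(-6497 + p) - (11429 + 3801) = (-24175 - 9*128)/(-6497 + 45632) - (11429 + 3801) = (-24175 - 1152)/39135 - 1*15230 = -25327*1/39135 - 15230 = -25327/39135 - 15230 = -596051377/39135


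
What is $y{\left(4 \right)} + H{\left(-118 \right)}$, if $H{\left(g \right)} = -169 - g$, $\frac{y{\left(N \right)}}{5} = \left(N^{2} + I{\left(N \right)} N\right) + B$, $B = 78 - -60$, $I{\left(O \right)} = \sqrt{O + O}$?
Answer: $719 + 40 \sqrt{2} \approx 775.57$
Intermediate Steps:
$I{\left(O \right)} = \sqrt{2} \sqrt{O}$ ($I{\left(O \right)} = \sqrt{2 O} = \sqrt{2} \sqrt{O}$)
$B = 138$ ($B = 78 + 60 = 138$)
$y{\left(N \right)} = 690 + 5 N^{2} + 5 \sqrt{2} N^{\frac{3}{2}}$ ($y{\left(N \right)} = 5 \left(\left(N^{2} + \sqrt{2} \sqrt{N} N\right) + 138\right) = 5 \left(\left(N^{2} + \sqrt{2} N^{\frac{3}{2}}\right) + 138\right) = 5 \left(138 + N^{2} + \sqrt{2} N^{\frac{3}{2}}\right) = 690 + 5 N^{2} + 5 \sqrt{2} N^{\frac{3}{2}}$)
$y{\left(4 \right)} + H{\left(-118 \right)} = \left(690 + 5 \cdot 4^{2} + 5 \sqrt{2} \cdot 4^{\frac{3}{2}}\right) - 51 = \left(690 + 5 \cdot 16 + 5 \sqrt{2} \cdot 8\right) + \left(-169 + 118\right) = \left(690 + 80 + 40 \sqrt{2}\right) - 51 = \left(770 + 40 \sqrt{2}\right) - 51 = 719 + 40 \sqrt{2}$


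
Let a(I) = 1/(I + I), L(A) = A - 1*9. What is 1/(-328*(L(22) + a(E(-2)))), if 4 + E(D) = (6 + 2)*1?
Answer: -1/4305 ≈ -0.00023229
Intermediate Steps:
L(A) = -9 + A (L(A) = A - 9 = -9 + A)
E(D) = 4 (E(D) = -4 + (6 + 2)*1 = -4 + 8*1 = -4 + 8 = 4)
a(I) = 1/(2*I)
1/(-328*(L(22) + a(E(-2)))) = 1/(-328*((-9 + 22) + (½)/4)) = 1/(-328*(13 + (½)*(¼))) = 1/(-328*(13 + ⅛)) = 1/(-328*105/8) = 1/(-4305) = -1/4305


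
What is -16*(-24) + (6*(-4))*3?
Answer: 312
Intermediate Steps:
-16*(-24) + (6*(-4))*3 = 384 - 24*3 = 384 - 72 = 312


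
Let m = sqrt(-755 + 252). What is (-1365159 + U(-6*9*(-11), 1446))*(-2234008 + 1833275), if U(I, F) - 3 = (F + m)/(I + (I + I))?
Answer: 162477632049703/297 - 400733*I*sqrt(503)/1782 ≈ 5.4706e+11 - 5043.5*I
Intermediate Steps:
m = I*sqrt(503) (m = sqrt(-503) = I*sqrt(503) ≈ 22.428*I)
U(I, F) = 3 + (F + I*sqrt(503))/(3*I) (U(I, F) = 3 + (F + I*sqrt(503))/(I + (I + I)) = 3 + (F + I*sqrt(503))/(I + 2*I) = 3 + (F + I*sqrt(503))/((3*I)) = 3 + (F + I*sqrt(503))*(1/(3*I)) = 3 + (F + I*sqrt(503))/(3*I))
(-1365159 + U(-6*9*(-11), 1446))*(-2234008 + 1833275) = (-1365159 + (1446 + 9*(-6*9*(-11)) + I*sqrt(503))/(3*((-6*9*(-11)))))*(-2234008 + 1833275) = (-1365159 + (1446 + 9*(-54*(-11)) + I*sqrt(503))/(3*((-54*(-11)))))*(-400733) = (-1365159 + (1/3)*(1446 + 9*594 + I*sqrt(503))/594)*(-400733) = (-1365159 + (1/3)*(1/594)*(1446 + 5346 + I*sqrt(503)))*(-400733) = (-1365159 + (1/3)*(1/594)*(6792 + I*sqrt(503)))*(-400733) = (-1365159 + (1132/297 + I*sqrt(503)/1782))*(-400733) = (-405451091/297 + I*sqrt(503)/1782)*(-400733) = 162477632049703/297 - 400733*I*sqrt(503)/1782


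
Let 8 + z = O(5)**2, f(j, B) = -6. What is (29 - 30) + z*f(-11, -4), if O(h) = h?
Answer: -103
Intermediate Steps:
z = 17 (z = -8 + 5**2 = -8 + 25 = 17)
(29 - 30) + z*f(-11, -4) = (29 - 30) + 17*(-6) = -1 - 102 = -103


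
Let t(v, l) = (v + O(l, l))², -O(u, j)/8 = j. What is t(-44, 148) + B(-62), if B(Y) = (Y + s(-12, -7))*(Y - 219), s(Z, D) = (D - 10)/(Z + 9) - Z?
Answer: 4561325/3 ≈ 1.5204e+6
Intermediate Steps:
O(u, j) = -8*j
s(Z, D) = -Z + (-10 + D)/(9 + Z) (s(Z, D) = (-10 + D)/(9 + Z) - Z = -Z + (-10 + D)/(9 + Z))
t(v, l) = (v - 8*l)²
B(Y) = (-219 + Y)*(53/3 + Y) (B(Y) = (Y + (-10 - 7 - 1*(-12)² - 9*(-12))/(9 - 12))*(Y - 219) = (Y + (-10 - 7 - 1*144 + 108)/(-3))*(-219 + Y) = (Y - (-10 - 7 - 144 + 108)/3)*(-219 + Y) = (Y - ⅓*(-53))*(-219 + Y) = (Y + 53/3)*(-219 + Y) = (53/3 + Y)*(-219 + Y) = (-219 + Y)*(53/3 + Y))
t(-44, 148) + B(-62) = (-1*(-44) + 8*148)² + (-3869 + (-62)² - 604/3*(-62)) = (44 + 1184)² + (-3869 + 3844 + 37448/3) = 1228² + 37373/3 = 1507984 + 37373/3 = 4561325/3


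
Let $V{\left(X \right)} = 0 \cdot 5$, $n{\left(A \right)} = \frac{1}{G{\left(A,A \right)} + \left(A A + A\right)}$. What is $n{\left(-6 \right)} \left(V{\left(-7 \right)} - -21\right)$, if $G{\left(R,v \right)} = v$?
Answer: $\frac{7}{8} \approx 0.875$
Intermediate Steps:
$n{\left(A \right)} = \frac{1}{A^{2} + 2 A}$ ($n{\left(A \right)} = \frac{1}{A + \left(A A + A\right)} = \frac{1}{A + \left(A^{2} + A\right)} = \frac{1}{A + \left(A + A^{2}\right)} = \frac{1}{A^{2} + 2 A}$)
$V{\left(X \right)} = 0$
$n{\left(-6 \right)} \left(V{\left(-7 \right)} - -21\right) = \frac{1}{\left(-6\right) \left(2 - 6\right)} \left(0 - -21\right) = - \frac{1}{6 \left(-4\right)} \left(0 + 21\right) = \left(- \frac{1}{6}\right) \left(- \frac{1}{4}\right) 21 = \frac{1}{24} \cdot 21 = \frac{7}{8}$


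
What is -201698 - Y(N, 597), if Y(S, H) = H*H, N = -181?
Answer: -558107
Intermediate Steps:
Y(S, H) = H²
-201698 - Y(N, 597) = -201698 - 1*597² = -201698 - 1*356409 = -201698 - 356409 = -558107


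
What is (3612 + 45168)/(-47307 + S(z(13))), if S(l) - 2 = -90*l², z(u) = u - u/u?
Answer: -9756/12053 ≈ -0.80943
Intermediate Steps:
z(u) = -1 + u (z(u) = u - 1*1 = u - 1 = -1 + u)
S(l) = 2 - 90*l²
(3612 + 45168)/(-47307 + S(z(13))) = (3612 + 45168)/(-47307 + (2 - 90*(-1 + 13)²)) = 48780/(-47307 + (2 - 90*12²)) = 48780/(-47307 + (2 - 90*144)) = 48780/(-47307 + (2 - 12960)) = 48780/(-47307 - 12958) = 48780/(-60265) = 48780*(-1/60265) = -9756/12053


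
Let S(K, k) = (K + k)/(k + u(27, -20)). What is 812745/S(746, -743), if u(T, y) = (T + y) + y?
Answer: -204811740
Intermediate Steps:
u(T, y) = T + 2*y
S(K, k) = (K + k)/(-13 + k) (S(K, k) = (K + k)/(k + (27 + 2*(-20))) = (K + k)/(k + (27 - 40)) = (K + k)/(k - 13) = (K + k)/(-13 + k))
812745/S(746, -743) = 812745/(((746 - 743)/(-13 - 743))) = 812745/((3/(-756))) = 812745/((-1/756*3)) = 812745/(-1/252) = 812745*(-252) = -204811740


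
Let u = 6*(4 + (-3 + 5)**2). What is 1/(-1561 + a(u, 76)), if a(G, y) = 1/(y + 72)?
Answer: -148/231027 ≈ -0.00064062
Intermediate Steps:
u = 48 (u = 6*(4 + 2**2) = 6*(4 + 4) = 6*8 = 48)
a(G, y) = 1/(72 + y)
1/(-1561 + a(u, 76)) = 1/(-1561 + 1/(72 + 76)) = 1/(-1561 + 1/148) = 1/(-231027/148) = -148/231027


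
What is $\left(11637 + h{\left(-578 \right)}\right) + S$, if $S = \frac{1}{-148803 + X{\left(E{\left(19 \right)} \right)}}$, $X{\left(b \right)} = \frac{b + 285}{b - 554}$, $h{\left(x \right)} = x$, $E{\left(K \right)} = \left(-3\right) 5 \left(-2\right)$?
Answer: $\frac{862304368609}{77973087} \approx 11059.0$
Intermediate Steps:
$E{\left(K \right)} = 30$ ($E{\left(K \right)} = \left(-15\right) \left(-2\right) = 30$)
$X{\left(b \right)} = \frac{285 + b}{-554 + b}$
$S = - \frac{524}{77973087}$ ($S = \frac{1}{-148803 + \frac{285 + 30}{-554 + 30}} = \frac{1}{-148803 + \frac{1}{-524} \cdot 315} = \frac{1}{-148803 - \frac{315}{524}} = \frac{1}{- \frac{77973087}{524}} = - \frac{524}{77973087} \approx -6.7203 \cdot 10^{-6}$)
$\left(11637 + h{\left(-578 \right)}\right) + S = \left(11637 - 578\right) - \frac{524}{77973087} = 11059 - \frac{524}{77973087} = \frac{862304368609}{77973087}$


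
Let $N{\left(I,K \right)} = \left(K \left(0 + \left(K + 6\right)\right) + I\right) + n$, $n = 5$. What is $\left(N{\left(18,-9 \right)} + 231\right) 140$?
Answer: $39340$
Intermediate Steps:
$N{\left(I,K \right)} = 5 + I + K \left(6 + K\right)$ ($N{\left(I,K \right)} = \left(K \left(0 + \left(K + 6\right)\right) + I\right) + 5 = \left(K \left(0 + \left(6 + K\right)\right) + I\right) + 5 = \left(K \left(6 + K\right) + I\right) + 5 = \left(I + K \left(6 + K\right)\right) + 5 = 5 + I + K \left(6 + K\right)$)
$\left(N{\left(18,-9 \right)} + 231\right) 140 = \left(\left(5 + 18 + \left(-9\right)^{2} + 6 \left(-9\right)\right) + 231\right) 140 = \left(\left(5 + 18 + 81 - 54\right) + 231\right) 140 = \left(50 + 231\right) 140 = 281 \cdot 140 = 39340$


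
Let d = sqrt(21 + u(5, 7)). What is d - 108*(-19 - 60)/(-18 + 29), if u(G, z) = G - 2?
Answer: 8532/11 + 2*sqrt(6) ≈ 780.54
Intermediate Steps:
u(G, z) = -2 + G
d = 2*sqrt(6) (d = sqrt(21 + (-2 + 5)) = sqrt(21 + 3) = sqrt(24) = 2*sqrt(6) ≈ 4.8990)
d - 108*(-19 - 60)/(-18 + 29) = 2*sqrt(6) - 108*(-19 - 60)/(-18 + 29) = 2*sqrt(6) - (-8532)/11 = 2*sqrt(6) - 108*(-79/11) = 2*sqrt(6) + 8532/11 = 8532/11 + 2*sqrt(6)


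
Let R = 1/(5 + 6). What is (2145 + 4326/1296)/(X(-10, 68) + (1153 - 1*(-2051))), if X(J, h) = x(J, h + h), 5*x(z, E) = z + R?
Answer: 25522255/38039976 ≈ 0.67093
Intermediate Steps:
R = 1/11 ≈ 0.090909
x(z, E) = 1/55 + z/5 (x(z, E) = (z + 1/11)/5 = (1/11 + z)/5 = 1/55 + z/5)
X(J, h) = 1/55 + J/5
(2145 + 4326/1296)/(X(-10, 68) + (1153 - 1*(-2051))) = (2145 + 4326/1296)/((1/55 + (⅕)*(-10)) + (1153 - 1*(-2051))) = (2145 + 4326*(1/1296))/((1/55 - 2) + (1153 + 2051)) = (2145 + 721/216)/(-109/55 + 3204) = 464041/(216*(176111/55)) = (464041/216)*(55/176111) = 25522255/38039976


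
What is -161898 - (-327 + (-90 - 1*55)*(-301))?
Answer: -205216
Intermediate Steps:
-161898 - (-327 + (-90 - 1*55)*(-301)) = -161898 - (-327 + (-90 - 55)*(-301)) = -161898 - (-327 - 145*(-301)) = -161898 - (-327 + 43645) = -161898 - 1*43318 = -161898 - 43318 = -205216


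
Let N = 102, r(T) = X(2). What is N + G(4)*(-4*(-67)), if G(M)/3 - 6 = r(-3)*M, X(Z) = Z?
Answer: 11358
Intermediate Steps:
r(T) = 2
G(M) = 18 + 6*M (G(M) = 18 + 3*(2*M) = 18 + 6*M)
N + G(4)*(-4*(-67)) = 102 + (18 + 6*4)*(-4*(-67)) = 102 + (18 + 24)*268 = 102 + 42*268 = 102 + 11256 = 11358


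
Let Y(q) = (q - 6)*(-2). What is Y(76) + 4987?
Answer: 4847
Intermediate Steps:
Y(q) = 12 - 2*q (Y(q) = (-6 + q)*(-2) = 12 - 2*q)
Y(76) + 4987 = (12 - 2*76) + 4987 = (12 - 152) + 4987 = -140 + 4987 = 4847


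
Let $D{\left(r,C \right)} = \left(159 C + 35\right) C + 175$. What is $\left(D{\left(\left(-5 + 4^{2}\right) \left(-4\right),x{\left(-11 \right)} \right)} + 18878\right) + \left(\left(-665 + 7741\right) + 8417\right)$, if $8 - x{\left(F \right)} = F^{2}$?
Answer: $2060862$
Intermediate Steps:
$x{\left(F \right)} = 8 - F^{2}$
$D{\left(r,C \right)} = 175 + C \left(35 + 159 C\right)$ ($D{\left(r,C \right)} = \left(35 + 159 C\right) C + 175 = C \left(35 + 159 C\right) + 175 = 175 + C \left(35 + 159 C\right)$)
$\left(D{\left(\left(-5 + 4^{2}\right) \left(-4\right),x{\left(-11 \right)} \right)} + 18878\right) + \left(\left(-665 + 7741\right) + 8417\right) = \left(\left(175 + 35 \left(8 - \left(-11\right)^{2}\right) + 159 \left(8 - \left(-11\right)^{2}\right)^{2}\right) + 18878\right) + \left(\left(-665 + 7741\right) + 8417\right) = \left(\left(175 + 35 \left(8 - 121\right) + 159 \left(8 - 121\right)^{2}\right) + 18878\right) + \left(7076 + 8417\right) = \left(\left(175 + 35 \left(8 - 121\right) + 159 \left(8 - 121\right)^{2}\right) + 18878\right) + 15493 = \left(\left(175 + 35 \left(-113\right) + 159 \left(-113\right)^{2}\right) + 18878\right) + 15493 = \left(\left(175 - 3955 + 159 \cdot 12769\right) + 18878\right) + 15493 = \left(\left(175 - 3955 + 2030271\right) + 18878\right) + 15493 = \left(2026491 + 18878\right) + 15493 = 2045369 + 15493 = 2060862$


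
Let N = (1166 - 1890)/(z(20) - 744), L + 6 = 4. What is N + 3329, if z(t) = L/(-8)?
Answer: 9906671/2975 ≈ 3330.0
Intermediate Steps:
L = -2 (L = -6 + 4 = -2)
z(t) = ¼ (z(t) = -2/(-8) = -2*(-⅛) = ¼)
N = 2896/2975 (N = (1166 - 1890)/(¼ - 744) = -724/(-2975/4) = -724*(-4/2975) = 2896/2975 ≈ 0.97344)
N + 3329 = 2896/2975 + 3329 = 9906671/2975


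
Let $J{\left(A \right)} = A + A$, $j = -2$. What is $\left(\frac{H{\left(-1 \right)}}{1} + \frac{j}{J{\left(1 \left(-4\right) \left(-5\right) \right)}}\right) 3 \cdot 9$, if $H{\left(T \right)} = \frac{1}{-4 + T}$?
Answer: $- \frac{27}{4} \approx -6.75$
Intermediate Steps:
$J{\left(A \right)} = 2 A$
$\left(\frac{H{\left(-1 \right)}}{1} + \frac{j}{J{\left(1 \left(-4\right) \left(-5\right) \right)}}\right) 3 \cdot 9 = \left(\frac{1}{\left(-4 - 1\right) 1} - \frac{2}{2 \cdot 1 \left(-4\right) \left(-5\right)}\right) 3 \cdot 9 = \left(\frac{1}{-5} \cdot 1 - \frac{2}{2 \left(\left(-4\right) \left(-5\right)\right)}\right) 3 \cdot 9 = \left(\left(- \frac{1}{5}\right) 1 - \frac{2}{2 \cdot 20}\right) 3 \cdot 9 = \left(- \frac{1}{5} - \frac{2}{40}\right) 3 \cdot 9 = \left(- \frac{1}{5} - \frac{1}{20}\right) 3 \cdot 9 = \left(- \frac{1}{4}\right) 3 \cdot 9 = \left(- \frac{3}{4}\right) 9 = - \frac{27}{4}$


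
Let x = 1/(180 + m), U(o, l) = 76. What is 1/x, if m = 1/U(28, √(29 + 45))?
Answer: 13681/76 ≈ 180.01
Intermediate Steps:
m = 1/76 ≈ 0.013158
x = 76/13681 (x = 1/(180 + 1/76) = 1/(13681/76) = 76/13681 ≈ 0.0055552)
1/x = 1/(76/13681) = 13681/76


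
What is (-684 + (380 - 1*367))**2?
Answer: 450241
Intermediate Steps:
(-684 + (380 - 1*367))**2 = (-684 + (380 - 367))**2 = (-684 + 13)**2 = (-671)**2 = 450241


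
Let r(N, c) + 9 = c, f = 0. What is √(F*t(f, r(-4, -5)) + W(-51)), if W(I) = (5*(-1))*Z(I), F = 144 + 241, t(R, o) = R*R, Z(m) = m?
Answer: √255 ≈ 15.969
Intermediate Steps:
r(N, c) = -9 + c
t(R, o) = R²
F = 385
W(I) = -5*I (W(I) = (5*(-1))*I = -5*I)
√(F*t(f, r(-4, -5)) + W(-51)) = √(385*0² - 5*(-51)) = √(385*0 + 255) = √(0 + 255) = √255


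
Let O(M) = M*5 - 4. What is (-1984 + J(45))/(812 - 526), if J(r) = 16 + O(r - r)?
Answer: -986/143 ≈ -6.8951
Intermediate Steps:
O(M) = -4 + 5*M (O(M) = 5*M - 4 = -4 + 5*M)
J(r) = 12 (J(r) = 16 + (-4 + 5*(r - r)) = 16 + (-4 + 5*0) = 16 + (-4 + 0) = 16 - 4 = 12)
(-1984 + J(45))/(812 - 526) = (-1984 + 12)/(812 - 526) = -1972/286 = -1972*1/286 = -986/143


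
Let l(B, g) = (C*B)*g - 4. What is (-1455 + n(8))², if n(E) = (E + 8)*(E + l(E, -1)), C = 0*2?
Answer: 1934881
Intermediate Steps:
C = 0
l(B, g) = -4 (l(B, g) = (0*B)*g - 4 = 0*g - 4 = 0 - 4 = -4)
n(E) = (-4 + E)*(8 + E) (n(E) = (E + 8)*(E - 4) = (8 + E)*(-4 + E) = (-4 + E)*(8 + E))
(-1455 + n(8))² = (-1455 + (-32 + 8² + 4*8))² = (-1455 + (-32 + 64 + 32))² = (-1455 + 64)² = (-1391)² = 1934881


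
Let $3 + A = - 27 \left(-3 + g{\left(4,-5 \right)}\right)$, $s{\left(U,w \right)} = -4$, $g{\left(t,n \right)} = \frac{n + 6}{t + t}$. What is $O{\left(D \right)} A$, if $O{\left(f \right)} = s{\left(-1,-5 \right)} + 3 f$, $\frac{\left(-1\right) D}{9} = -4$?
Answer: $7761$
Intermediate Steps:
$D = 36$ ($D = \left(-9\right) \left(-4\right) = 36$)
$g{\left(t,n \right)} = \frac{6 + n}{2 t}$
$O{\left(f \right)} = -4 + 3 f$
$A = \frac{597}{8}$ ($A = -3 - 27 \left(-3 + \frac{6 - 5}{2 \cdot 4}\right) = -3 - 27 \left(-3 + \frac{1}{2} \cdot \frac{1}{4} \cdot 1\right) = -3 - 27 \left(-3 + \frac{1}{8}\right) = -3 - - \frac{621}{8} = -3 + \frac{621}{8} = \frac{597}{8} \approx 74.625$)
$O{\left(D \right)} A = \left(-4 + 3 \cdot 36\right) \frac{597}{8} = \left(-4 + 108\right) \frac{597}{8} = 104 \cdot \frac{597}{8} = 7761$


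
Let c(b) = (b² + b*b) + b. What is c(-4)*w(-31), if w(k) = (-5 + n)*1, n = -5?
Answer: -280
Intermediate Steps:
c(b) = b + 2*b² (c(b) = (b² + b²) + b = 2*b² + b = b + 2*b²)
w(k) = -10 (w(k) = (-5 - 5)*1 = -10*1 = -10)
c(-4)*w(-31) = -4*(1 + 2*(-4))*(-10) = -4*(1 - 8)*(-10) = -4*(-7)*(-10) = 28*(-10) = -280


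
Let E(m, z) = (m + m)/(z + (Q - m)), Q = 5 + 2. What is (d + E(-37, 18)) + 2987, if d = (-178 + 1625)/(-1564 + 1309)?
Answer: 23557943/7905 ≈ 2980.1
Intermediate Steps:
Q = 7
d = -1447/255 (d = 1447/(-255) = 1447*(-1/255) = -1447/255 ≈ -5.6745)
E(m, z) = 2*m/(7 + z - m) (E(m, z) = (m + m)/(z + (7 - m)) = (2*m)/(7 + z - m) = 2*m/(7 + z - m))
(d + E(-37, 18)) + 2987 = (-1447/255 + 2*(-37)/(7 + 18 - 1*(-37))) + 2987 = (-1447/255 + 2*(-37)/(7 + 18 + 37)) + 2987 = (-1447/255 + 2*(-37)/62) + 2987 = (-1447/255 + 2*(-37)*(1/62)) + 2987 = (-1447/255 - 37/31) + 2987 = -54292/7905 + 2987 = 23557943/7905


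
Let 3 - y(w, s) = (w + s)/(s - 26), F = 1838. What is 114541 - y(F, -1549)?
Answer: 180397061/1575 ≈ 1.1454e+5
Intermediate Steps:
y(w, s) = 3 - (s + w)/(-26 + s) (y(w, s) = 3 - (w + s)/(s - 26) = 3 - (s + w)/(-26 + s))
114541 - y(F, -1549) = 114541 - (-78 - 1*1838 + 2*(-1549))/(-26 - 1549) = 114541 - (-78 - 1838 - 3098)/(-1575) = 114541 - (-1)*(-5014)/1575 = 114541 - 1*5014/1575 = 114541 - 5014/1575 = 180397061/1575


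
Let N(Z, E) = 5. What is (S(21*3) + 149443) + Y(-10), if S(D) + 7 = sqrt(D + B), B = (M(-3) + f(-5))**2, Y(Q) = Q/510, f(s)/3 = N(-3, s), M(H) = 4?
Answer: 7621235/51 + 2*sqrt(106) ≈ 1.4946e+5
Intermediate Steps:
f(s) = 15 (f(s) = 3*5 = 15)
Y(Q) = Q/510 (Y(Q) = Q*(1/510) = Q/510)
B = 361 (B = (4 + 15)**2 = 19**2 = 361)
S(D) = -7 + sqrt(361 + D) (S(D) = -7 + sqrt(D + 361) = -7 + sqrt(361 + D))
(S(21*3) + 149443) + Y(-10) = ((-7 + sqrt(361 + 21*3)) + 149443) + (1/510)*(-10) = ((-7 + sqrt(361 + 63)) + 149443) - 1/51 = ((-7 + sqrt(424)) + 149443) - 1/51 = ((-7 + 2*sqrt(106)) + 149443) - 1/51 = (149436 + 2*sqrt(106)) - 1/51 = 7621235/51 + 2*sqrt(106)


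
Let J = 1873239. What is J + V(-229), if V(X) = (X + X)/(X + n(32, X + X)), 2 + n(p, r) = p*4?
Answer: 192944075/103 ≈ 1.8732e+6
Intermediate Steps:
n(p, r) = -2 + 4*p (n(p, r) = -2 + p*4 = -2 + 4*p)
V(X) = 2*X/(126 + X) (V(X) = (X + X)/(X + (-2 + 4*32)) = (2*X)/(X + (-2 + 128)) = (2*X)/(X + 126) = (2*X)/(126 + X) = 2*X/(126 + X))
J + V(-229) = 1873239 + 2*(-229)/(126 - 229) = 1873239 + 2*(-229)/(-103) = 1873239 + 2*(-229)*(-1/103) = 1873239 + 458/103 = 192944075/103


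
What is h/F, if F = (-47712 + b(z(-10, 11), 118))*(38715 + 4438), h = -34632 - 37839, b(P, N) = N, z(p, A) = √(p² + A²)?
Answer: 72471/2053823882 ≈ 3.5286e-5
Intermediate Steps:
z(p, A) = √(A² + p²)
h = -72471
F = -2053823882 (F = (-47712 + 118)*(38715 + 4438) = -47594*43153 = -2053823882)
h/F = -72471/(-2053823882) = -72471*(-1/2053823882) = 72471/2053823882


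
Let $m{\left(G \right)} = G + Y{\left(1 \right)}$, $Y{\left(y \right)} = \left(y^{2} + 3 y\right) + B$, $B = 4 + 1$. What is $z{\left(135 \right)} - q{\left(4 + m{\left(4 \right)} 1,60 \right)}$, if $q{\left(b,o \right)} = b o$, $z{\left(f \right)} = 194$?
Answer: $-826$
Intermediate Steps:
$B = 5$
$Y{\left(y \right)} = 5 + y^{2} + 3 y$ ($Y{\left(y \right)} = \left(y^{2} + 3 y\right) + 5 = 5 + y^{2} + 3 y$)
$m{\left(G \right)} = 9 + G$ ($m{\left(G \right)} = G + \left(5 + 1^{2} + 3 \cdot 1\right) = G + \left(5 + 1 + 3\right) = G + 9 = 9 + G$)
$z{\left(135 \right)} - q{\left(4 + m{\left(4 \right)} 1,60 \right)} = 194 - \left(4 + \left(9 + 4\right) 1\right) 60 = 194 - \left(4 + 13 \cdot 1\right) 60 = 194 - \left(4 + 13\right) 60 = 194 - 17 \cdot 60 = 194 - 1020 = -826$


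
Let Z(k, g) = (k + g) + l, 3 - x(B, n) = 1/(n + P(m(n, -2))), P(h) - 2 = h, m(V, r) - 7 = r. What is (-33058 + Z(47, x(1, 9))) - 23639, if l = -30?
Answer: -906833/16 ≈ -56677.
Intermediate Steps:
m(V, r) = 7 + r
P(h) = 2 + h
x(B, n) = 3 - 1/(7 + n) (x(B, n) = 3 - 1/(n + (2 + (7 - 2))) = 3 - 1/(n + (2 + 5)) = 3 - 1/(n + 7) = 3 - 1/(7 + n))
Z(k, g) = -30 + g + k (Z(k, g) = (k + g) - 30 = (g + k) - 30 = -30 + g + k)
(-33058 + Z(47, x(1, 9))) - 23639 = (-33058 + (-30 + (20 + 3*9)/(7 + 9) + 47)) - 23639 = (-33058 + (-30 + (20 + 27)/16 + 47)) - 23639 = (-33058 + (-30 + (1/16)*47 + 47)) - 23639 = (-33058 + (-30 + 47/16 + 47)) - 23639 = (-33058 + 319/16) - 23639 = -528609/16 - 23639 = -906833/16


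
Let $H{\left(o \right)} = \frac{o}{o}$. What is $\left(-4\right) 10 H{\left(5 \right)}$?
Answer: $-40$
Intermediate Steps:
$H{\left(o \right)} = 1$
$\left(-4\right) 10 H{\left(5 \right)} = \left(-4\right) 10 \cdot 1 = \left(-40\right) 1 = -40$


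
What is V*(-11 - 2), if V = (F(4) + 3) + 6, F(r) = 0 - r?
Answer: -65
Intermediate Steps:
F(r) = -r
V = 5 (V = (-1*4 + 3) + 6 = (-4 + 3) + 6 = -1 + 6 = 5)
V*(-11 - 2) = 5*(-11 - 2) = 5*(-13) = -65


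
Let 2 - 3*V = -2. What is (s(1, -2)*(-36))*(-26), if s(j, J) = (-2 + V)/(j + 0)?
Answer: -624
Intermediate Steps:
V = 4/3 (V = ⅔ - ⅓*(-2) = ⅔ + ⅔ = 4/3 ≈ 1.3333)
s(j, J) = -2/(3*j) (s(j, J) = (-2 + 4/3)/(j + 0) = -2/(3*j))
(s(1, -2)*(-36))*(-26) = (-⅔/1*(-36))*(-26) = (-⅔*1*(-36))*(-26) = -⅔*(-36)*(-26) = 24*(-26) = -624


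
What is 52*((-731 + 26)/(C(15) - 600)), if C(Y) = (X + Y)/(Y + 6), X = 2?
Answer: 769860/12583 ≈ 61.183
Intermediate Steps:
C(Y) = (2 + Y)/(6 + Y) (C(Y) = (2 + Y)/(Y + 6) = (2 + Y)/(6 + Y))
52*((-731 + 26)/(C(15) - 600)) = 52*((-731 + 26)/((2 + 15)/(6 + 15) - 600)) = 52*(-705/(17/21 - 600)) = 52*(-705/(-12583/21)) = 52*(-705*(-21/12583)) = 52*(14805/12583) = 769860/12583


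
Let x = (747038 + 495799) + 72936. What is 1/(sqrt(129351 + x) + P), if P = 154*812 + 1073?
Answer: 126121/15905061517 - 2*sqrt(361281)/15905061517 ≈ 7.8540e-6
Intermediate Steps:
x = 1315773 (x = 1242837 + 72936 = 1315773)
P = 126121 (P = 125048 + 1073 = 126121)
1/(sqrt(129351 + x) + P) = 1/(sqrt(129351 + 1315773) + 126121) = 1/(sqrt(1445124) + 126121) = 1/(2*sqrt(361281) + 126121) = 1/(126121 + 2*sqrt(361281))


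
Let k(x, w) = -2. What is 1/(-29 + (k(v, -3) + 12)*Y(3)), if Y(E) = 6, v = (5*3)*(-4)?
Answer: 1/31 ≈ 0.032258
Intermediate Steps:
v = -60 (v = 15*(-4) = -60)
1/(-29 + (k(v, -3) + 12)*Y(3)) = 1/(-29 + (-2 + 12)*6) = 1/(-29 + 10*6) = 1/(-29 + 60) = 1/31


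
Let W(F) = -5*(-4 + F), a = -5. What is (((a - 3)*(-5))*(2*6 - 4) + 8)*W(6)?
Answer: -3280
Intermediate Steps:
W(F) = 20 - 5*F
(((a - 3)*(-5))*(2*6 - 4) + 8)*W(6) = (((-5 - 3)*(-5))*(2*6 - 4) + 8)*(20 - 5*6) = ((-8*(-5))*(12 - 4) + 8)*(20 - 30) = (40*8 + 8)*(-10) = (320 + 8)*(-10) = 328*(-10) = -3280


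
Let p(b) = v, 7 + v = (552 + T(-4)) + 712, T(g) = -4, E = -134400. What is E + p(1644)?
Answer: -133147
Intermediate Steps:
v = 1253 (v = -7 + ((552 - 4) + 712) = -7 + (548 + 712) = -7 + 1260 = 1253)
p(b) = 1253
E + p(1644) = -134400 + 1253 = -133147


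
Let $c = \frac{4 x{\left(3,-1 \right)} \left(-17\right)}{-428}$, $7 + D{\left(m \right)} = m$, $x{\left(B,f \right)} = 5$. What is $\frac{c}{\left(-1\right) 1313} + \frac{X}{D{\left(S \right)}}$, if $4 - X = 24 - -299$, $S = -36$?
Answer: $\frac{44812974}{6041113} \approx 7.418$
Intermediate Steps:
$D{\left(m \right)} = -7 + m$
$X = -319$ ($X = 4 - \left(24 - -299\right) = 4 - \left(24 + 299\right) = 4 - 323 = -319$)
$c = \frac{85}{107}$ ($c = \frac{4 \cdot 5 \left(-17\right)}{-428} = 20 \left(-17\right) \left(- \frac{1}{428}\right) = \left(-340\right) \left(- \frac{1}{428}\right) = \frac{85}{107} \approx 0.79439$)
$\frac{c}{\left(-1\right) 1313} + \frac{X}{D{\left(S \right)}} = \frac{85}{107 \left(\left(-1\right) 1313\right)} - \frac{319}{-7 - 36} = \frac{85}{107 \left(-1313\right)} - \frac{319}{-43} = \frac{85}{107} \left(- \frac{1}{1313}\right) - - \frac{319}{43} = - \frac{85}{140491} + \frac{319}{43} = \frac{44812974}{6041113}$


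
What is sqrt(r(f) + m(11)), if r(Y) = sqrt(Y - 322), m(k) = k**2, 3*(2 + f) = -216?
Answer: sqrt(121 + 6*I*sqrt(11)) ≈ 11.037 + 0.90151*I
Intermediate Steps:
f = -74 (f = -2 + (1/3)*(-216) = -2 - 72 = -74)
r(Y) = sqrt(-322 + Y)
sqrt(r(f) + m(11)) = sqrt(sqrt(-322 - 74) + 11**2) = sqrt(sqrt(-396) + 121) = sqrt(6*I*sqrt(11) + 121) = sqrt(121 + 6*I*sqrt(11))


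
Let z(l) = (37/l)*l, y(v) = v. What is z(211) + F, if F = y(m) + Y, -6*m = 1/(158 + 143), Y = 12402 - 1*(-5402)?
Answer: 32220845/1806 ≈ 17841.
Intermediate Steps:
Y = 17804 (Y = 12402 + 5402 = 17804)
m = -1/1806 (m = -1/(6*(158 + 143)) = -1/6/301 = -1/6*1/301 = -1/1806 ≈ -0.00055371)
z(l) = 37
F = 32154023/1806 (F = -1/1806 + 17804 = 32154023/1806 ≈ 17804.)
z(211) + F = 37 + 32154023/1806 = 32220845/1806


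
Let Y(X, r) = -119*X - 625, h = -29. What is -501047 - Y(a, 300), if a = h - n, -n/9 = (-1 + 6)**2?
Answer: -477098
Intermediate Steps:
n = -225 (n = -9*(-1 + 6)**2 = -9*5**2 = -9*25 = -225)
a = 196 (a = -29 - 1*(-225) = -29 + 225 = 196)
Y(X, r) = -625 - 119*X
-501047 - Y(a, 300) = -501047 - (-625 - 119*196) = -501047 - (-625 - 23324) = -501047 - 1*(-23949) = -501047 + 23949 = -477098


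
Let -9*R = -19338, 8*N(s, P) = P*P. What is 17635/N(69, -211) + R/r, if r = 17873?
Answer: 26797102/8147343 ≈ 3.2891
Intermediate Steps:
N(s, P) = P²/8 (N(s, P) = (P*P)/8 = P²/8)
R = 6446/3 (R = -⅑*(-19338) = 6446/3 ≈ 2148.7)
17635/N(69, -211) + R/r = 17635/(((⅛)*(-211)²)) + (6446/3)/17873 = 17635/(((⅛)*44521)) + (6446/3)*(1/17873) = 17635/(44521/8) + 22/183 = 17635*(8/44521) + 22/183 = 141080/44521 + 22/183 = 26797102/8147343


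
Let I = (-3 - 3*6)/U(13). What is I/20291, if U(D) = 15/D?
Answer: -91/101455 ≈ -0.00089695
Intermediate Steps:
I = -91/5 (I = (-3 - 3*6)/((15/13)) = (-3 - 18)/((15*(1/13))) = -21/(15/13) = (13/15)*(-21) = -91/5 ≈ -18.200)
I/20291 = -91/5/20291 = -91/5*1/20291 = -91/101455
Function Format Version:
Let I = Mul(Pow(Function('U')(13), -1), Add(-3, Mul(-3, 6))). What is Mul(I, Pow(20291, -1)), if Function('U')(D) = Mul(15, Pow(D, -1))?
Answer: Rational(-91, 101455) ≈ -0.00089695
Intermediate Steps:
I = Rational(-91, 5) (I = Mul(Pow(Mul(15, Pow(13, -1)), -1), Add(-3, Mul(-3, 6))) = Mul(Pow(Mul(15, Rational(1, 13)), -1), Add(-3, -18)) = Mul(Pow(Rational(15, 13), -1), -21) = Mul(Rational(13, 15), -21) = Rational(-91, 5) ≈ -18.200)
Mul(I, Pow(20291, -1)) = Mul(Rational(-91, 5), Pow(20291, -1)) = Mul(Rational(-91, 5), Rational(1, 20291)) = Rational(-91, 101455)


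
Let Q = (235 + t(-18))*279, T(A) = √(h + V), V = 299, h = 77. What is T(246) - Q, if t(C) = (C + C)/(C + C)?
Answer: -65844 + 2*√94 ≈ -65825.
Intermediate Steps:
t(C) = 1 (t(C) = (2*C)/((2*C)) = (2*C)*(1/(2*C)) = 1)
T(A) = 2*√94 (T(A) = √(77 + 299) = √376 = 2*√94)
Q = 65844 (Q = (235 + 1)*279 = 236*279 = 65844)
T(246) - Q = 2*√94 - 1*65844 = 2*√94 - 65844 = -65844 + 2*√94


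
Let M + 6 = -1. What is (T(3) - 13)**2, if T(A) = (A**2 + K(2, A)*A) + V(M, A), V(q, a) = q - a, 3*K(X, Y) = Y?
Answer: 121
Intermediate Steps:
M = -7 (M = -6 - 1 = -7)
K(X, Y) = Y/3
T(A) = -7 - A + 4*A**2/3 (T(A) = (A**2 + (A/3)*A) + (-7 - A) = (A**2 + A**2/3) + (-7 - A) = 4*A**2/3 + (-7 - A) = -7 - A + 4*A**2/3)
(T(3) - 13)**2 = ((-7 - 1*3 + (4/3)*3**2) - 13)**2 = ((-7 - 3 + (4/3)*9) - 13)**2 = ((-7 - 3 + 12) - 13)**2 = (2 - 13)**2 = (-11)**2 = 121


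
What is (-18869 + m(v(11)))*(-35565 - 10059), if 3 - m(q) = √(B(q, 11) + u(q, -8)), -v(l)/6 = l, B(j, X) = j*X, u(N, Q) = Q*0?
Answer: 860742384 + 501864*I*√6 ≈ 8.6074e+8 + 1.2293e+6*I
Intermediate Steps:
u(N, Q) = 0
B(j, X) = X*j
v(l) = -6*l
m(q) = 3 - √11*√q (m(q) = 3 - √(11*q + 0) = 3 - √(11*q) = 3 - √11*√q)
(-18869 + m(v(11)))*(-35565 - 10059) = (-18869 + (3 - √11*√(-6*11)))*(-35565 - 10059) = (-18869 + (3 - √11*√(-66)))*(-45624) = (-18869 + (3 - √11*I*√66))*(-45624) = (-18869 + (3 - 11*I*√6))*(-45624) = (-18866 - 11*I*√6)*(-45624) = 860742384 + 501864*I*√6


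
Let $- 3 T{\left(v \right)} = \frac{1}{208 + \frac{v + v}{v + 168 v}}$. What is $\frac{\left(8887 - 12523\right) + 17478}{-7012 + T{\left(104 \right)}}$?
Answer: $- \frac{1459805004}{739499713} \approx -1.974$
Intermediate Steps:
$T{\left(v \right)} = - \frac{169}{105462}$ ($T{\left(v \right)} = - \frac{1}{3 \left(208 + \frac{v + v}{v + 168 v}\right)} = - \frac{1}{3 \left(208 + \frac{2 v}{169 v}\right)} = - \frac{1}{3 \left(208 + 2 v \frac{1}{169 v}\right)} = - \frac{1}{3 \left(208 + \frac{2}{169}\right)} = - \frac{1}{3 \cdot \frac{35154}{169}} = \left(- \frac{1}{3}\right) \frac{169}{35154} = - \frac{169}{105462}$)
$\frac{\left(8887 - 12523\right) + 17478}{-7012 + T{\left(104 \right)}} = \frac{\left(8887 - 12523\right) + 17478}{-7012 - \frac{169}{105462}} = \frac{-3636 + 17478}{- \frac{739499713}{105462}} = 13842 \left(- \frac{105462}{739499713}\right) = - \frac{1459805004}{739499713}$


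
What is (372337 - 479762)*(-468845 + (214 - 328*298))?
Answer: 60842834375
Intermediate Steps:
(372337 - 479762)*(-468845 + (214 - 328*298)) = -107425*(-468845 + (214 - 97744)) = -107425*(-468845 - 97530) = -107425*(-566375) = 60842834375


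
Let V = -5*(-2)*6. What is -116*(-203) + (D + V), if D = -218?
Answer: 23390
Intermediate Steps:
V = 60 (V = 10*6 = 60)
-116*(-203) + (D + V) = -116*(-203) + (-218 + 60) = 23548 - 158 = 23390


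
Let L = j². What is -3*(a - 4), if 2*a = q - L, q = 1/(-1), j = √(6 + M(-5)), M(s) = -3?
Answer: 18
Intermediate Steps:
j = √3 (j = √(6 - 3) = √3 ≈ 1.7320)
L = 3 (L = (√3)² = 3)
q = -1
a = -2 (a = (-1 - 1*3)/2 = (-1 - 3)/2 = (½)*(-4) = -2)
-3*(a - 4) = -3*(-2 - 4) = -3*(-6) = 18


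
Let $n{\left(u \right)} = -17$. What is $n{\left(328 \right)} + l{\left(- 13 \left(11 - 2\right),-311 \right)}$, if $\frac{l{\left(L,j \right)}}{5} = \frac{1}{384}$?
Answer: $- \frac{6523}{384} \approx -16.987$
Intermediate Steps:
$l{\left(L,j \right)} = \frac{5}{384}$
$n{\left(328 \right)} + l{\left(- 13 \left(11 - 2\right),-311 \right)} = -17 + \frac{5}{384} = - \frac{6523}{384}$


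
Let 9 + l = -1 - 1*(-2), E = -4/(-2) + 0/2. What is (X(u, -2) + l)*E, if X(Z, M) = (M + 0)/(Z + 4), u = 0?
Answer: -17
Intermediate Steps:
X(Z, M) = M/(4 + Z)
E = 2 (E = -4*(-½) + 0*(½) = 2 + 0 = 2)
l = -8 (l = -9 + (-1 - 1*(-2)) = -9 + (-1 + 2) = -9 + 1 = -8)
(X(u, -2) + l)*E = (-2/(4 + 0) - 8)*2 = (-2/4 - 8)*2 = (-2*¼ - 8)*2 = (-½ - 8)*2 = -17/2*2 = -17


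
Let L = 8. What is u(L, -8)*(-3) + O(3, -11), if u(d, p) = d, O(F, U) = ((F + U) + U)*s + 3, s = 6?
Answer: -135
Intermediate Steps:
O(F, U) = 3 + 6*F + 12*U (O(F, U) = ((F + U) + U)*6 + 3 = (F + 2*U)*6 + 3 = (6*F + 12*U) + 3 = 3 + 6*F + 12*U)
u(L, -8)*(-3) + O(3, -11) = 8*(-3) + (3 + 6*3 + 12*(-11)) = -24 + (3 + 18 - 132) = -24 - 111 = -135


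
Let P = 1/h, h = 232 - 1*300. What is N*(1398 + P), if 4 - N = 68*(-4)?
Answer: 6559347/17 ≈ 3.8584e+5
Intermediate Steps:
N = 276 (N = 4 - 68*(-4) = 4 - 1*(-272) = 4 + 272 = 276)
h = -68 (h = 232 - 300 = -68)
P = -1/68 (P = 1/(-68) = -1/68 ≈ -0.014706)
N*(1398 + P) = 276*(1398 - 1/68) = 276*(95063/68) = 6559347/17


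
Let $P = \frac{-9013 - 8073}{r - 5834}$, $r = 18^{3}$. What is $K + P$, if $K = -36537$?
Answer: $-27994$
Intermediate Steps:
$r = 5832$
$P = 8543$ ($P = \frac{-9013 - 8073}{5832 - 5834} = - \frac{17086}{-2} = \left(-17086\right) \left(- \frac{1}{2}\right) = 8543$)
$K + P = -36537 + 8543 = -27994$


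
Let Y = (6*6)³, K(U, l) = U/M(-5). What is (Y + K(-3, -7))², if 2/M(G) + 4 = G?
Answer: 8712168921/4 ≈ 2.1780e+9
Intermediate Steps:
M(G) = 2/(-4 + G)
K(U, l) = -9*U/2 (K(U, l) = U/((2/(-4 - 5))) = U/((2/(-9))) = U/((2*(-⅑))) = U/(-2/9) = U*(-9/2) = -9*U/2)
Y = 46656 (Y = 36³ = 46656)
(Y + K(-3, -7))² = (46656 - 9/2*(-3))² = (46656 + 27/2)² = (93339/2)² = 8712168921/4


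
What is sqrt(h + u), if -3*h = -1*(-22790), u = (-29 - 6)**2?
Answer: I*sqrt(57345)/3 ≈ 79.823*I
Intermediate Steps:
u = 1225 (u = (-35)**2 = 1225)
h = -22790/3 (h = -(-1)*(-22790)/3 = -1/3*22790 = -22790/3 ≈ -7596.7)
sqrt(h + u) = sqrt(-22790/3 + 1225) = sqrt(-19115/3) = I*sqrt(57345)/3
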